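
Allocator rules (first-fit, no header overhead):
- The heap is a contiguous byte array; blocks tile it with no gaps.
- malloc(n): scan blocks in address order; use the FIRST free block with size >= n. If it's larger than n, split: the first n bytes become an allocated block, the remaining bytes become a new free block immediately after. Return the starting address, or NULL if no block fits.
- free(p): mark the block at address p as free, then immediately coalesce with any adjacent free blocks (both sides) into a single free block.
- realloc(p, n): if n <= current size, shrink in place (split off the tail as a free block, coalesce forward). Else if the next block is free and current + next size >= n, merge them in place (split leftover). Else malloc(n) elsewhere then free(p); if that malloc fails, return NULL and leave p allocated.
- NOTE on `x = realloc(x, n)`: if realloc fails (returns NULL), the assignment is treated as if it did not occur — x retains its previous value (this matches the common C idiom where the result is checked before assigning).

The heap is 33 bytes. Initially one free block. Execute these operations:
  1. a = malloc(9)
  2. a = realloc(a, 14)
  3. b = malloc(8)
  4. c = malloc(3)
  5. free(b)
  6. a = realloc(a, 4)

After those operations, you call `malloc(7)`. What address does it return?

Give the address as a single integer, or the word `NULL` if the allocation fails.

Op 1: a = malloc(9) -> a = 0; heap: [0-8 ALLOC][9-32 FREE]
Op 2: a = realloc(a, 14) -> a = 0; heap: [0-13 ALLOC][14-32 FREE]
Op 3: b = malloc(8) -> b = 14; heap: [0-13 ALLOC][14-21 ALLOC][22-32 FREE]
Op 4: c = malloc(3) -> c = 22; heap: [0-13 ALLOC][14-21 ALLOC][22-24 ALLOC][25-32 FREE]
Op 5: free(b) -> (freed b); heap: [0-13 ALLOC][14-21 FREE][22-24 ALLOC][25-32 FREE]
Op 6: a = realloc(a, 4) -> a = 0; heap: [0-3 ALLOC][4-21 FREE][22-24 ALLOC][25-32 FREE]
malloc(7): first-fit scan over [0-3 ALLOC][4-21 FREE][22-24 ALLOC][25-32 FREE] -> 4

Answer: 4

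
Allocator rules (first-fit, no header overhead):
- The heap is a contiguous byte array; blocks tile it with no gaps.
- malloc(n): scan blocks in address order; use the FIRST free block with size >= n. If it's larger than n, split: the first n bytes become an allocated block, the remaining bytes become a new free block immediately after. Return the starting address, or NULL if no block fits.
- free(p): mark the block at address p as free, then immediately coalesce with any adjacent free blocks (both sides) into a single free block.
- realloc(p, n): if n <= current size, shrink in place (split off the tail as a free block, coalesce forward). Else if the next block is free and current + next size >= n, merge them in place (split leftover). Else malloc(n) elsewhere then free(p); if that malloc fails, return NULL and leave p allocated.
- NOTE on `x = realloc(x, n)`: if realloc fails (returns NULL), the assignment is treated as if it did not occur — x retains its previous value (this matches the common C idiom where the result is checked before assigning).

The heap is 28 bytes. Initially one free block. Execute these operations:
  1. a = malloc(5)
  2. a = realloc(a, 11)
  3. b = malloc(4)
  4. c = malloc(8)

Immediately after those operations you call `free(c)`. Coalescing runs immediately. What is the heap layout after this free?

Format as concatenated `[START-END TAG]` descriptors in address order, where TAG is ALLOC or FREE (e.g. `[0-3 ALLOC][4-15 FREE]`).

Answer: [0-10 ALLOC][11-14 ALLOC][15-27 FREE]

Derivation:
Op 1: a = malloc(5) -> a = 0; heap: [0-4 ALLOC][5-27 FREE]
Op 2: a = realloc(a, 11) -> a = 0; heap: [0-10 ALLOC][11-27 FREE]
Op 3: b = malloc(4) -> b = 11; heap: [0-10 ALLOC][11-14 ALLOC][15-27 FREE]
Op 4: c = malloc(8) -> c = 15; heap: [0-10 ALLOC][11-14 ALLOC][15-22 ALLOC][23-27 FREE]
free(c): c = 15 -> block [15-22 ALLOC]; mark free, coalesce with adjacent free neighbors -> [0-10 ALLOC][11-14 ALLOC][15-27 FREE]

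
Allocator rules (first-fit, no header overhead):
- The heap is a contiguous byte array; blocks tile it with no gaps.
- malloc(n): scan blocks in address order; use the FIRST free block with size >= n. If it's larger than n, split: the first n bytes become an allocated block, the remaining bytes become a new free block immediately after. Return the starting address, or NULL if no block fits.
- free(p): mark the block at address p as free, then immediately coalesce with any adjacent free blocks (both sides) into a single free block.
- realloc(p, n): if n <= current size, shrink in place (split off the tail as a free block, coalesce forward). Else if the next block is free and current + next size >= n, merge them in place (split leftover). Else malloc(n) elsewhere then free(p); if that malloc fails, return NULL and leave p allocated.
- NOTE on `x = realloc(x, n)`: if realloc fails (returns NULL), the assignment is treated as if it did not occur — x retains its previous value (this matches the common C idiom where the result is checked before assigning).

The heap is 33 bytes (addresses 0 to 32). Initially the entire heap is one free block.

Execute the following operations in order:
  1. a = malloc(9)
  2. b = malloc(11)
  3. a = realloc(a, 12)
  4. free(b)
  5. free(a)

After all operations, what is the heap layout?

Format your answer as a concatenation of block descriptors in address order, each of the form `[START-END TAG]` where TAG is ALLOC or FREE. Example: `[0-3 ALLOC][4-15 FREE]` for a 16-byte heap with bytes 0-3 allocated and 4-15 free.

Answer: [0-32 FREE]

Derivation:
Op 1: a = malloc(9) -> a = 0; heap: [0-8 ALLOC][9-32 FREE]
Op 2: b = malloc(11) -> b = 9; heap: [0-8 ALLOC][9-19 ALLOC][20-32 FREE]
Op 3: a = realloc(a, 12) -> a = 20; heap: [0-8 FREE][9-19 ALLOC][20-31 ALLOC][32-32 FREE]
Op 4: free(b) -> (freed b); heap: [0-19 FREE][20-31 ALLOC][32-32 FREE]
Op 5: free(a) -> (freed a); heap: [0-32 FREE]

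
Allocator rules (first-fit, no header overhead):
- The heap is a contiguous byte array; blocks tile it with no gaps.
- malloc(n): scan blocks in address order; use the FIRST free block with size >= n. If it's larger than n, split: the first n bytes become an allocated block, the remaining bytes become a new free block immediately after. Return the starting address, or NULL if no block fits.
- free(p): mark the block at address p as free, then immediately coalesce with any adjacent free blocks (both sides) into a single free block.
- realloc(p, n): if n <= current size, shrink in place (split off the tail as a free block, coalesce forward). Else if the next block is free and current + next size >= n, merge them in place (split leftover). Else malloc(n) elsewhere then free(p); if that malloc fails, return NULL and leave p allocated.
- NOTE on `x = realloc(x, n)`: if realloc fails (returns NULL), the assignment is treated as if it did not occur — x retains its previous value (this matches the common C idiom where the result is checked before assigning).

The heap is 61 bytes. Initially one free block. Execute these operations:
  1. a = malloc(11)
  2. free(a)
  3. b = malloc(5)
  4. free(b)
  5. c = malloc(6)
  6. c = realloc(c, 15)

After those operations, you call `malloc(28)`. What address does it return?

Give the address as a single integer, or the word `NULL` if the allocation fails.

Answer: 15

Derivation:
Op 1: a = malloc(11) -> a = 0; heap: [0-10 ALLOC][11-60 FREE]
Op 2: free(a) -> (freed a); heap: [0-60 FREE]
Op 3: b = malloc(5) -> b = 0; heap: [0-4 ALLOC][5-60 FREE]
Op 4: free(b) -> (freed b); heap: [0-60 FREE]
Op 5: c = malloc(6) -> c = 0; heap: [0-5 ALLOC][6-60 FREE]
Op 6: c = realloc(c, 15) -> c = 0; heap: [0-14 ALLOC][15-60 FREE]
malloc(28): first-fit scan over [0-14 ALLOC][15-60 FREE] -> 15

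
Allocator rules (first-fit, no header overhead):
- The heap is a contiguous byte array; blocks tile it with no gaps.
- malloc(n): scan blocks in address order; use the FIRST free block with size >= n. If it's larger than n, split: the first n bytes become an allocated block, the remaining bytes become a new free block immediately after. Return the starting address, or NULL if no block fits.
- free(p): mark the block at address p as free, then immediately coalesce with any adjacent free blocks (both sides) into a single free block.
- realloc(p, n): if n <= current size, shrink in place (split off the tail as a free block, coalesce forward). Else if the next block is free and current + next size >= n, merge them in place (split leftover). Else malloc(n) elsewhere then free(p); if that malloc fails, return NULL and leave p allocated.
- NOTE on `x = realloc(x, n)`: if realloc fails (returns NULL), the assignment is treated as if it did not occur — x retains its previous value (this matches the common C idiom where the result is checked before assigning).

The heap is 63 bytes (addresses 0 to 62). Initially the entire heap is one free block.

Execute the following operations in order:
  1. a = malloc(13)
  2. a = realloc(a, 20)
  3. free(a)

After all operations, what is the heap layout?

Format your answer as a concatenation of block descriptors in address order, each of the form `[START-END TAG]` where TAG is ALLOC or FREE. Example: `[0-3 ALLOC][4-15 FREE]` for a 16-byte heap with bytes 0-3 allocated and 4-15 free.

Answer: [0-62 FREE]

Derivation:
Op 1: a = malloc(13) -> a = 0; heap: [0-12 ALLOC][13-62 FREE]
Op 2: a = realloc(a, 20) -> a = 0; heap: [0-19 ALLOC][20-62 FREE]
Op 3: free(a) -> (freed a); heap: [0-62 FREE]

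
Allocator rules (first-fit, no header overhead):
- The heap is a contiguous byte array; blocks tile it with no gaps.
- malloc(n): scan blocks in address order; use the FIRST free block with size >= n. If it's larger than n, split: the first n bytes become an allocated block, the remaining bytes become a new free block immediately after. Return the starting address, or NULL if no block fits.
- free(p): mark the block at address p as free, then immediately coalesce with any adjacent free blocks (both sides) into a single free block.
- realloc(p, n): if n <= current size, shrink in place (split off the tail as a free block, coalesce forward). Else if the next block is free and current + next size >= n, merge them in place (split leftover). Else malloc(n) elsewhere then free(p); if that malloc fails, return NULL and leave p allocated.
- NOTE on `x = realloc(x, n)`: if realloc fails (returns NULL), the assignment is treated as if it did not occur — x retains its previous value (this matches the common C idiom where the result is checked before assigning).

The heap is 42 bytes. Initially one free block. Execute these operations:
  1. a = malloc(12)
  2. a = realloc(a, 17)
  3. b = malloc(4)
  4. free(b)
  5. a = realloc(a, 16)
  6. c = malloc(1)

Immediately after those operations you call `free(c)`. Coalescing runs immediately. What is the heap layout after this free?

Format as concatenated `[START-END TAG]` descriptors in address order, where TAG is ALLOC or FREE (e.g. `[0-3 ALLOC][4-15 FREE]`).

Op 1: a = malloc(12) -> a = 0; heap: [0-11 ALLOC][12-41 FREE]
Op 2: a = realloc(a, 17) -> a = 0; heap: [0-16 ALLOC][17-41 FREE]
Op 3: b = malloc(4) -> b = 17; heap: [0-16 ALLOC][17-20 ALLOC][21-41 FREE]
Op 4: free(b) -> (freed b); heap: [0-16 ALLOC][17-41 FREE]
Op 5: a = realloc(a, 16) -> a = 0; heap: [0-15 ALLOC][16-41 FREE]
Op 6: c = malloc(1) -> c = 16; heap: [0-15 ALLOC][16-16 ALLOC][17-41 FREE]
free(c): c = 16 -> block [16-16 ALLOC]; mark free, coalesce with adjacent free neighbors -> [0-15 ALLOC][16-41 FREE]

Answer: [0-15 ALLOC][16-41 FREE]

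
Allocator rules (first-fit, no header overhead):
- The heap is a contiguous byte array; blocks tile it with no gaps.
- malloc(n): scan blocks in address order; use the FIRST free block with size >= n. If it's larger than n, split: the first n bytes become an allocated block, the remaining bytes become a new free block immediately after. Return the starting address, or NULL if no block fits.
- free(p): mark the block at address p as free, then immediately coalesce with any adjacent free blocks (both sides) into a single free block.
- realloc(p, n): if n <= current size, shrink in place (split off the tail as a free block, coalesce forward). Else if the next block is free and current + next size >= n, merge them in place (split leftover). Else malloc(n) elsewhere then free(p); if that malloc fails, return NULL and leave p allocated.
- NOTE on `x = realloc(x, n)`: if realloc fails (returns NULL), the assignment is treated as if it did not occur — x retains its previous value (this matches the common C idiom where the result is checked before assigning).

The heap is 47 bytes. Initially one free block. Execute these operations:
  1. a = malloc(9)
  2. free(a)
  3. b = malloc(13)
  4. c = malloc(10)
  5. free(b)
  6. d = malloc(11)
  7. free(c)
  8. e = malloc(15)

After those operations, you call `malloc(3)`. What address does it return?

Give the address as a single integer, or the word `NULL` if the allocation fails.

Op 1: a = malloc(9) -> a = 0; heap: [0-8 ALLOC][9-46 FREE]
Op 2: free(a) -> (freed a); heap: [0-46 FREE]
Op 3: b = malloc(13) -> b = 0; heap: [0-12 ALLOC][13-46 FREE]
Op 4: c = malloc(10) -> c = 13; heap: [0-12 ALLOC][13-22 ALLOC][23-46 FREE]
Op 5: free(b) -> (freed b); heap: [0-12 FREE][13-22 ALLOC][23-46 FREE]
Op 6: d = malloc(11) -> d = 0; heap: [0-10 ALLOC][11-12 FREE][13-22 ALLOC][23-46 FREE]
Op 7: free(c) -> (freed c); heap: [0-10 ALLOC][11-46 FREE]
Op 8: e = malloc(15) -> e = 11; heap: [0-10 ALLOC][11-25 ALLOC][26-46 FREE]
malloc(3): first-fit scan over [0-10 ALLOC][11-25 ALLOC][26-46 FREE] -> 26

Answer: 26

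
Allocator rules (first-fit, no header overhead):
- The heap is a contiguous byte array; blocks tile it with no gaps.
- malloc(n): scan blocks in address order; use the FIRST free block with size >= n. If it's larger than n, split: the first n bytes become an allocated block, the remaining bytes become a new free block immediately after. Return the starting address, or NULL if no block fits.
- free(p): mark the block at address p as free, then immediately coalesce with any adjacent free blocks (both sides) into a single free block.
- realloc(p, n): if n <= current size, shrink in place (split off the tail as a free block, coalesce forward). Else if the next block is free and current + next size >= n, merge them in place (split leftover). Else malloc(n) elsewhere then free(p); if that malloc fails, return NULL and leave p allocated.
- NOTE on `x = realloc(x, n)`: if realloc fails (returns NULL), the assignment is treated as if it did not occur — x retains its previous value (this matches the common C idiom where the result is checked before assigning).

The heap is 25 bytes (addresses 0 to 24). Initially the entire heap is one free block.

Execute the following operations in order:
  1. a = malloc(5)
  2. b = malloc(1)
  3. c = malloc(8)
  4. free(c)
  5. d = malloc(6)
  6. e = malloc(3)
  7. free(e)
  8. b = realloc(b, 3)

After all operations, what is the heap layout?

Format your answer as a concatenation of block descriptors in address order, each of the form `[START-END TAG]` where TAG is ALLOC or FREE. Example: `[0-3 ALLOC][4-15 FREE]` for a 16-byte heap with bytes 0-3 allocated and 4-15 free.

Answer: [0-4 ALLOC][5-5 FREE][6-11 ALLOC][12-14 ALLOC][15-24 FREE]

Derivation:
Op 1: a = malloc(5) -> a = 0; heap: [0-4 ALLOC][5-24 FREE]
Op 2: b = malloc(1) -> b = 5; heap: [0-4 ALLOC][5-5 ALLOC][6-24 FREE]
Op 3: c = malloc(8) -> c = 6; heap: [0-4 ALLOC][5-5 ALLOC][6-13 ALLOC][14-24 FREE]
Op 4: free(c) -> (freed c); heap: [0-4 ALLOC][5-5 ALLOC][6-24 FREE]
Op 5: d = malloc(6) -> d = 6; heap: [0-4 ALLOC][5-5 ALLOC][6-11 ALLOC][12-24 FREE]
Op 6: e = malloc(3) -> e = 12; heap: [0-4 ALLOC][5-5 ALLOC][6-11 ALLOC][12-14 ALLOC][15-24 FREE]
Op 7: free(e) -> (freed e); heap: [0-4 ALLOC][5-5 ALLOC][6-11 ALLOC][12-24 FREE]
Op 8: b = realloc(b, 3) -> b = 12; heap: [0-4 ALLOC][5-5 FREE][6-11 ALLOC][12-14 ALLOC][15-24 FREE]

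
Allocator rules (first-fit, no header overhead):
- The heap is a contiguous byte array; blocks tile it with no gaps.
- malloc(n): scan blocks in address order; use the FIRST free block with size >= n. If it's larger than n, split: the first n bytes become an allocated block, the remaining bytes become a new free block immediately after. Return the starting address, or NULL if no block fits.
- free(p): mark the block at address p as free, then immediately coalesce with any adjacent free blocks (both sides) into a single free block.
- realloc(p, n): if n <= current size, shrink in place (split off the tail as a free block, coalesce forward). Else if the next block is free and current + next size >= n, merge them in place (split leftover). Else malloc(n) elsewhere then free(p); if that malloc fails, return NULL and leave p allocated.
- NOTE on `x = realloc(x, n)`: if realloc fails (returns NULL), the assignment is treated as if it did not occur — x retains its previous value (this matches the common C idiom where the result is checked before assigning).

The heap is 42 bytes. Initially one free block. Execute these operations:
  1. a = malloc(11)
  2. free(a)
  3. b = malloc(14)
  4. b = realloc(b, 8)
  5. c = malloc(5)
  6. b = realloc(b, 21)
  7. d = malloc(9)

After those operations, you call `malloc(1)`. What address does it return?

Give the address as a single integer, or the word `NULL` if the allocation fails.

Answer: 0

Derivation:
Op 1: a = malloc(11) -> a = 0; heap: [0-10 ALLOC][11-41 FREE]
Op 2: free(a) -> (freed a); heap: [0-41 FREE]
Op 3: b = malloc(14) -> b = 0; heap: [0-13 ALLOC][14-41 FREE]
Op 4: b = realloc(b, 8) -> b = 0; heap: [0-7 ALLOC][8-41 FREE]
Op 5: c = malloc(5) -> c = 8; heap: [0-7 ALLOC][8-12 ALLOC][13-41 FREE]
Op 6: b = realloc(b, 21) -> b = 13; heap: [0-7 FREE][8-12 ALLOC][13-33 ALLOC][34-41 FREE]
Op 7: d = malloc(9) -> d = NULL; heap: [0-7 FREE][8-12 ALLOC][13-33 ALLOC][34-41 FREE]
malloc(1): first-fit scan over [0-7 FREE][8-12 ALLOC][13-33 ALLOC][34-41 FREE] -> 0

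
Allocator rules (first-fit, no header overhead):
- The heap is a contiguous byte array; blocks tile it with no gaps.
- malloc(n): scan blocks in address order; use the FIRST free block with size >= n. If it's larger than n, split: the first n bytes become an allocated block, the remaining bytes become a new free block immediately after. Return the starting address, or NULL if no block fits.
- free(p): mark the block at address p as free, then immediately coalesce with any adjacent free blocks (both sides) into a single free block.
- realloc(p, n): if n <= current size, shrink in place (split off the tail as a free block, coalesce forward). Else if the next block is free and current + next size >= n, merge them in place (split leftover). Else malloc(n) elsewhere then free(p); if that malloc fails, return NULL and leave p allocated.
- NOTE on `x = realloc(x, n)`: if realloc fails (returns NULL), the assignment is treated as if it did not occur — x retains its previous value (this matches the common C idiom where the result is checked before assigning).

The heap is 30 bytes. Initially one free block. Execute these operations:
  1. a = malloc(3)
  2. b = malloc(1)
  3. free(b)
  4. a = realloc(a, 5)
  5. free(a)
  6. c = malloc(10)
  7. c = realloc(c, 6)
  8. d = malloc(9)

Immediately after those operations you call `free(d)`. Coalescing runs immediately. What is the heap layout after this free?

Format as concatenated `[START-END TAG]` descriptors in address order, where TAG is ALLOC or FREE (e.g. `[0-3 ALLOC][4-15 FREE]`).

Answer: [0-5 ALLOC][6-29 FREE]

Derivation:
Op 1: a = malloc(3) -> a = 0; heap: [0-2 ALLOC][3-29 FREE]
Op 2: b = malloc(1) -> b = 3; heap: [0-2 ALLOC][3-3 ALLOC][4-29 FREE]
Op 3: free(b) -> (freed b); heap: [0-2 ALLOC][3-29 FREE]
Op 4: a = realloc(a, 5) -> a = 0; heap: [0-4 ALLOC][5-29 FREE]
Op 5: free(a) -> (freed a); heap: [0-29 FREE]
Op 6: c = malloc(10) -> c = 0; heap: [0-9 ALLOC][10-29 FREE]
Op 7: c = realloc(c, 6) -> c = 0; heap: [0-5 ALLOC][6-29 FREE]
Op 8: d = malloc(9) -> d = 6; heap: [0-5 ALLOC][6-14 ALLOC][15-29 FREE]
free(d): d = 6 -> block [6-14 ALLOC]; mark free, coalesce with adjacent free neighbors -> [0-5 ALLOC][6-29 FREE]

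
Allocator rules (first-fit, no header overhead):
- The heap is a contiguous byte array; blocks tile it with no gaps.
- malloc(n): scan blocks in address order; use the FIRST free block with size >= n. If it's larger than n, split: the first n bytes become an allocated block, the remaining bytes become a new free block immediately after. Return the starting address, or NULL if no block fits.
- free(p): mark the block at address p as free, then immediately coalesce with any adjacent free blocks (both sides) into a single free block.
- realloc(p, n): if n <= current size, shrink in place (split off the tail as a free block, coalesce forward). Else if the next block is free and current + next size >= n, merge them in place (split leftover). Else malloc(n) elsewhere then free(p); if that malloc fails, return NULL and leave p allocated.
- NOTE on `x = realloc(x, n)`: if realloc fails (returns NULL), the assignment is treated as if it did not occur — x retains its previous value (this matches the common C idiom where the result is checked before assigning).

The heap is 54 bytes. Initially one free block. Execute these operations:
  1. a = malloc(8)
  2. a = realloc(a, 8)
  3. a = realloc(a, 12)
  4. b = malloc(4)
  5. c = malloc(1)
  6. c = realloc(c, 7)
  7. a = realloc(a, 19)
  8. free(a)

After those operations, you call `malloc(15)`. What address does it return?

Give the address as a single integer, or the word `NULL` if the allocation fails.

Op 1: a = malloc(8) -> a = 0; heap: [0-7 ALLOC][8-53 FREE]
Op 2: a = realloc(a, 8) -> a = 0; heap: [0-7 ALLOC][8-53 FREE]
Op 3: a = realloc(a, 12) -> a = 0; heap: [0-11 ALLOC][12-53 FREE]
Op 4: b = malloc(4) -> b = 12; heap: [0-11 ALLOC][12-15 ALLOC][16-53 FREE]
Op 5: c = malloc(1) -> c = 16; heap: [0-11 ALLOC][12-15 ALLOC][16-16 ALLOC][17-53 FREE]
Op 6: c = realloc(c, 7) -> c = 16; heap: [0-11 ALLOC][12-15 ALLOC][16-22 ALLOC][23-53 FREE]
Op 7: a = realloc(a, 19) -> a = 23; heap: [0-11 FREE][12-15 ALLOC][16-22 ALLOC][23-41 ALLOC][42-53 FREE]
Op 8: free(a) -> (freed a); heap: [0-11 FREE][12-15 ALLOC][16-22 ALLOC][23-53 FREE]
malloc(15): first-fit scan over [0-11 FREE][12-15 ALLOC][16-22 ALLOC][23-53 FREE] -> 23

Answer: 23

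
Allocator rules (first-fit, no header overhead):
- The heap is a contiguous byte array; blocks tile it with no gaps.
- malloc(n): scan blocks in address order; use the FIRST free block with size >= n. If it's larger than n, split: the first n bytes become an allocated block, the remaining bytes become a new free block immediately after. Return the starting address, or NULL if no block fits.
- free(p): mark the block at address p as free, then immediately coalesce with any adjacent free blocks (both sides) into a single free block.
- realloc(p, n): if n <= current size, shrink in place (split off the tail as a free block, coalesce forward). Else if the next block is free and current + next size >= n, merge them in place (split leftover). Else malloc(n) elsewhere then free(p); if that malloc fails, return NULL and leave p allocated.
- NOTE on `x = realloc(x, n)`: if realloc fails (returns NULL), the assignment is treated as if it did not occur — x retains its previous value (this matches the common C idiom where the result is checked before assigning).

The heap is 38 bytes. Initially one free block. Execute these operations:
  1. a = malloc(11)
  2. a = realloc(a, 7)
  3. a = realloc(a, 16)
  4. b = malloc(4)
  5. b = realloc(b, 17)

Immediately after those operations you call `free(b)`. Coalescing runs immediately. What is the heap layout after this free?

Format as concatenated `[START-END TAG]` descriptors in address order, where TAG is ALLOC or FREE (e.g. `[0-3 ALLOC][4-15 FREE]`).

Answer: [0-15 ALLOC][16-37 FREE]

Derivation:
Op 1: a = malloc(11) -> a = 0; heap: [0-10 ALLOC][11-37 FREE]
Op 2: a = realloc(a, 7) -> a = 0; heap: [0-6 ALLOC][7-37 FREE]
Op 3: a = realloc(a, 16) -> a = 0; heap: [0-15 ALLOC][16-37 FREE]
Op 4: b = malloc(4) -> b = 16; heap: [0-15 ALLOC][16-19 ALLOC][20-37 FREE]
Op 5: b = realloc(b, 17) -> b = 16; heap: [0-15 ALLOC][16-32 ALLOC][33-37 FREE]
free(b): b = 16 -> block [16-32 ALLOC]; mark free, coalesce with adjacent free neighbors -> [0-15 ALLOC][16-37 FREE]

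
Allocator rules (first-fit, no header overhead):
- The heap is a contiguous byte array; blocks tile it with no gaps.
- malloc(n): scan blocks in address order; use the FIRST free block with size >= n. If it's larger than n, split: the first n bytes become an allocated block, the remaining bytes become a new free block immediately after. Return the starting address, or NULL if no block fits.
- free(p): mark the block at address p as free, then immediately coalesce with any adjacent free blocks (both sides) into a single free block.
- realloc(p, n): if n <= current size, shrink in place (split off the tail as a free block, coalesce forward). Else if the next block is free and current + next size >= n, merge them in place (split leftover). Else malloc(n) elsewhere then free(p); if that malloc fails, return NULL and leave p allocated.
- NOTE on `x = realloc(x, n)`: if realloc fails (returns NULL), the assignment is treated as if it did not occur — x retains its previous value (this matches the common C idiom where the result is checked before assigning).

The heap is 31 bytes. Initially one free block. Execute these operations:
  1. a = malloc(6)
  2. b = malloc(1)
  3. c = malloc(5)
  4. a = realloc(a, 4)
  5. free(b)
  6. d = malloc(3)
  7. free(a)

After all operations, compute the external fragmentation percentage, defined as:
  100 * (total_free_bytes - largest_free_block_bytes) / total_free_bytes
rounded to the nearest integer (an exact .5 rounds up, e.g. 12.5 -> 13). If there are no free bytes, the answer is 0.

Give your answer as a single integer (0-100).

Answer: 17

Derivation:
Op 1: a = malloc(6) -> a = 0; heap: [0-5 ALLOC][6-30 FREE]
Op 2: b = malloc(1) -> b = 6; heap: [0-5 ALLOC][6-6 ALLOC][7-30 FREE]
Op 3: c = malloc(5) -> c = 7; heap: [0-5 ALLOC][6-6 ALLOC][7-11 ALLOC][12-30 FREE]
Op 4: a = realloc(a, 4) -> a = 0; heap: [0-3 ALLOC][4-5 FREE][6-6 ALLOC][7-11 ALLOC][12-30 FREE]
Op 5: free(b) -> (freed b); heap: [0-3 ALLOC][4-6 FREE][7-11 ALLOC][12-30 FREE]
Op 6: d = malloc(3) -> d = 4; heap: [0-3 ALLOC][4-6 ALLOC][7-11 ALLOC][12-30 FREE]
Op 7: free(a) -> (freed a); heap: [0-3 FREE][4-6 ALLOC][7-11 ALLOC][12-30 FREE]
Free blocks: [4 19] total_free=23 largest=19 -> 100*(23-19)/23 = 400/23 ≈ 17.391 -> rounds to 17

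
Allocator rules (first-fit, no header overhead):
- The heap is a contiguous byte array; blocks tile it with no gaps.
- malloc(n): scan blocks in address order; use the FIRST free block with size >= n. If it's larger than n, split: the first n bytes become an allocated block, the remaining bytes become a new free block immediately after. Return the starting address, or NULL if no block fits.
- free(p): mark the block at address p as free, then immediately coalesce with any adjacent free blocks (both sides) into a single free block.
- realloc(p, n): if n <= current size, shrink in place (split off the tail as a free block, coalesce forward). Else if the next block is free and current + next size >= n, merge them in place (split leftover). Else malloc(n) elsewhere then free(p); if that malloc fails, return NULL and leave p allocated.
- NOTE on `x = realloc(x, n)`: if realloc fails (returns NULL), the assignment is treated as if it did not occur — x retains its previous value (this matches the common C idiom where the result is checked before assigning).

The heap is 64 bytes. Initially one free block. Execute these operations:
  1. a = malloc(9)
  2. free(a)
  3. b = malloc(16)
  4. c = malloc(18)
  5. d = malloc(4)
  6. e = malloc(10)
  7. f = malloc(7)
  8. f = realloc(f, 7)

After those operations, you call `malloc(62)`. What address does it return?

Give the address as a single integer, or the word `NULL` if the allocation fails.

Op 1: a = malloc(9) -> a = 0; heap: [0-8 ALLOC][9-63 FREE]
Op 2: free(a) -> (freed a); heap: [0-63 FREE]
Op 3: b = malloc(16) -> b = 0; heap: [0-15 ALLOC][16-63 FREE]
Op 4: c = malloc(18) -> c = 16; heap: [0-15 ALLOC][16-33 ALLOC][34-63 FREE]
Op 5: d = malloc(4) -> d = 34; heap: [0-15 ALLOC][16-33 ALLOC][34-37 ALLOC][38-63 FREE]
Op 6: e = malloc(10) -> e = 38; heap: [0-15 ALLOC][16-33 ALLOC][34-37 ALLOC][38-47 ALLOC][48-63 FREE]
Op 7: f = malloc(7) -> f = 48; heap: [0-15 ALLOC][16-33 ALLOC][34-37 ALLOC][38-47 ALLOC][48-54 ALLOC][55-63 FREE]
Op 8: f = realloc(f, 7) -> f = 48; heap: [0-15 ALLOC][16-33 ALLOC][34-37 ALLOC][38-47 ALLOC][48-54 ALLOC][55-63 FREE]
malloc(62): first-fit scan over [0-15 ALLOC][16-33 ALLOC][34-37 ALLOC][38-47 ALLOC][48-54 ALLOC][55-63 FREE] -> NULL

Answer: NULL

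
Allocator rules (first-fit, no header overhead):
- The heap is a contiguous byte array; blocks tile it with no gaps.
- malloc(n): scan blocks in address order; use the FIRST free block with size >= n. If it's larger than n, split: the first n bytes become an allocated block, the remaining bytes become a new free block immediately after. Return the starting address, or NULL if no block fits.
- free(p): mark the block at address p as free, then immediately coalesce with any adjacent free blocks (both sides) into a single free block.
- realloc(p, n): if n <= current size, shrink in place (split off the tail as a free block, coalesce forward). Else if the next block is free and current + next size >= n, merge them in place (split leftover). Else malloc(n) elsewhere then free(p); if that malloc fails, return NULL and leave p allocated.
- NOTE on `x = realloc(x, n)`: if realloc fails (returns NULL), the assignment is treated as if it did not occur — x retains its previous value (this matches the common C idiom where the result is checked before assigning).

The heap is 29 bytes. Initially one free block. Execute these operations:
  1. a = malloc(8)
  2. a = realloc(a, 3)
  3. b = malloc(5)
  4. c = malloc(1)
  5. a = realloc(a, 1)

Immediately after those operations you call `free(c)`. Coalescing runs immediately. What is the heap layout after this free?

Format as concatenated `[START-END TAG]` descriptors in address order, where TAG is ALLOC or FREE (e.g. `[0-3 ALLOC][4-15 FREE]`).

Answer: [0-0 ALLOC][1-2 FREE][3-7 ALLOC][8-28 FREE]

Derivation:
Op 1: a = malloc(8) -> a = 0; heap: [0-7 ALLOC][8-28 FREE]
Op 2: a = realloc(a, 3) -> a = 0; heap: [0-2 ALLOC][3-28 FREE]
Op 3: b = malloc(5) -> b = 3; heap: [0-2 ALLOC][3-7 ALLOC][8-28 FREE]
Op 4: c = malloc(1) -> c = 8; heap: [0-2 ALLOC][3-7 ALLOC][8-8 ALLOC][9-28 FREE]
Op 5: a = realloc(a, 1) -> a = 0; heap: [0-0 ALLOC][1-2 FREE][3-7 ALLOC][8-8 ALLOC][9-28 FREE]
free(c): c = 8 -> block [8-8 ALLOC]; mark free, coalesce with adjacent free neighbors -> [0-0 ALLOC][1-2 FREE][3-7 ALLOC][8-28 FREE]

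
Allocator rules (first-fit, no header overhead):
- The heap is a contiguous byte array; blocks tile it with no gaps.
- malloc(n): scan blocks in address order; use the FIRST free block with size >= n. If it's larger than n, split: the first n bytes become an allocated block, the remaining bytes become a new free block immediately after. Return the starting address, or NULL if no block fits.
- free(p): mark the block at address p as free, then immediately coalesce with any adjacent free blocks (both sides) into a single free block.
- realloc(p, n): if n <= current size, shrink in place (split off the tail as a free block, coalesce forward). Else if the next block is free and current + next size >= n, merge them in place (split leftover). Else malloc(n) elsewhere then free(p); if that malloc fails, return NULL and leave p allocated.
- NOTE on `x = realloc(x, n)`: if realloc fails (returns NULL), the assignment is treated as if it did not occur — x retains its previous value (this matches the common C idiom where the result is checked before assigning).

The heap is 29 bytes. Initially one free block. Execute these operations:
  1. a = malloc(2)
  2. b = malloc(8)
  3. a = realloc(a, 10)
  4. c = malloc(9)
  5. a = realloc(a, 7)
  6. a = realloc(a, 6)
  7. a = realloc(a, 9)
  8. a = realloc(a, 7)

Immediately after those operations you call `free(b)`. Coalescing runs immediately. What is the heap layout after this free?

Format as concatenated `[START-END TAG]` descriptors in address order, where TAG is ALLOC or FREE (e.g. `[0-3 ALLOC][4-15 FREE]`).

Op 1: a = malloc(2) -> a = 0; heap: [0-1 ALLOC][2-28 FREE]
Op 2: b = malloc(8) -> b = 2; heap: [0-1 ALLOC][2-9 ALLOC][10-28 FREE]
Op 3: a = realloc(a, 10) -> a = 10; heap: [0-1 FREE][2-9 ALLOC][10-19 ALLOC][20-28 FREE]
Op 4: c = malloc(9) -> c = 20; heap: [0-1 FREE][2-9 ALLOC][10-19 ALLOC][20-28 ALLOC]
Op 5: a = realloc(a, 7) -> a = 10; heap: [0-1 FREE][2-9 ALLOC][10-16 ALLOC][17-19 FREE][20-28 ALLOC]
Op 6: a = realloc(a, 6) -> a = 10; heap: [0-1 FREE][2-9 ALLOC][10-15 ALLOC][16-19 FREE][20-28 ALLOC]
Op 7: a = realloc(a, 9) -> a = 10; heap: [0-1 FREE][2-9 ALLOC][10-18 ALLOC][19-19 FREE][20-28 ALLOC]
Op 8: a = realloc(a, 7) -> a = 10; heap: [0-1 FREE][2-9 ALLOC][10-16 ALLOC][17-19 FREE][20-28 ALLOC]
free(b): b = 2 -> block [2-9 ALLOC]; mark free, coalesce with adjacent free neighbors -> [0-9 FREE][10-16 ALLOC][17-19 FREE][20-28 ALLOC]

Answer: [0-9 FREE][10-16 ALLOC][17-19 FREE][20-28 ALLOC]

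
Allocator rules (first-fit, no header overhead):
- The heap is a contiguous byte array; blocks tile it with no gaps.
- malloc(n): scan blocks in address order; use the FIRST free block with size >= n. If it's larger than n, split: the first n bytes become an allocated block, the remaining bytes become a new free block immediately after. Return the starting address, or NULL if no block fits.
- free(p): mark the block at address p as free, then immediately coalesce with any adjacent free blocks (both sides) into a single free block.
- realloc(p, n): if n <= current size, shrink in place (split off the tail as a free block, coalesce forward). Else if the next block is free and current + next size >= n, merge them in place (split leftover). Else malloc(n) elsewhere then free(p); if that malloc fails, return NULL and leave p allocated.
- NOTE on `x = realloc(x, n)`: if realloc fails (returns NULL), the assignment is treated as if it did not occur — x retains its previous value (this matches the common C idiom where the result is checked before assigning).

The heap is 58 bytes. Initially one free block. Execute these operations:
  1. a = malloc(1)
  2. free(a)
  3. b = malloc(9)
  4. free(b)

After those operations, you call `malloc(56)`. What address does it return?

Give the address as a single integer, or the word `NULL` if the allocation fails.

Op 1: a = malloc(1) -> a = 0; heap: [0-0 ALLOC][1-57 FREE]
Op 2: free(a) -> (freed a); heap: [0-57 FREE]
Op 3: b = malloc(9) -> b = 0; heap: [0-8 ALLOC][9-57 FREE]
Op 4: free(b) -> (freed b); heap: [0-57 FREE]
malloc(56): first-fit scan over [0-57 FREE] -> 0

Answer: 0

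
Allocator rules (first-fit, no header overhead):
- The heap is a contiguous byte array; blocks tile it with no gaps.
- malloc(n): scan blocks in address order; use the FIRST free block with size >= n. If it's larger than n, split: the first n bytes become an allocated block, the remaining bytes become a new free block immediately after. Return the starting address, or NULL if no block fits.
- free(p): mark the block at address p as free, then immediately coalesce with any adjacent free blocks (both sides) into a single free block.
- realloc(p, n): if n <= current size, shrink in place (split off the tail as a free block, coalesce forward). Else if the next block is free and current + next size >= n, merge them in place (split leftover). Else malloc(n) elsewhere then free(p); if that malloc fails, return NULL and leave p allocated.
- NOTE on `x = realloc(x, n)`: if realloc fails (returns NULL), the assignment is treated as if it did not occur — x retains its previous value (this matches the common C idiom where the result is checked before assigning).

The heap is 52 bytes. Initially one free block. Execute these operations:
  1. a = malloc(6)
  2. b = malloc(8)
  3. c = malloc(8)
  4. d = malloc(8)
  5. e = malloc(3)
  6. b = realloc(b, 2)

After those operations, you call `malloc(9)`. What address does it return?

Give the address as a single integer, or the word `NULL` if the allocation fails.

Op 1: a = malloc(6) -> a = 0; heap: [0-5 ALLOC][6-51 FREE]
Op 2: b = malloc(8) -> b = 6; heap: [0-5 ALLOC][6-13 ALLOC][14-51 FREE]
Op 3: c = malloc(8) -> c = 14; heap: [0-5 ALLOC][6-13 ALLOC][14-21 ALLOC][22-51 FREE]
Op 4: d = malloc(8) -> d = 22; heap: [0-5 ALLOC][6-13 ALLOC][14-21 ALLOC][22-29 ALLOC][30-51 FREE]
Op 5: e = malloc(3) -> e = 30; heap: [0-5 ALLOC][6-13 ALLOC][14-21 ALLOC][22-29 ALLOC][30-32 ALLOC][33-51 FREE]
Op 6: b = realloc(b, 2) -> b = 6; heap: [0-5 ALLOC][6-7 ALLOC][8-13 FREE][14-21 ALLOC][22-29 ALLOC][30-32 ALLOC][33-51 FREE]
malloc(9): first-fit scan over [0-5 ALLOC][6-7 ALLOC][8-13 FREE][14-21 ALLOC][22-29 ALLOC][30-32 ALLOC][33-51 FREE] -> 33

Answer: 33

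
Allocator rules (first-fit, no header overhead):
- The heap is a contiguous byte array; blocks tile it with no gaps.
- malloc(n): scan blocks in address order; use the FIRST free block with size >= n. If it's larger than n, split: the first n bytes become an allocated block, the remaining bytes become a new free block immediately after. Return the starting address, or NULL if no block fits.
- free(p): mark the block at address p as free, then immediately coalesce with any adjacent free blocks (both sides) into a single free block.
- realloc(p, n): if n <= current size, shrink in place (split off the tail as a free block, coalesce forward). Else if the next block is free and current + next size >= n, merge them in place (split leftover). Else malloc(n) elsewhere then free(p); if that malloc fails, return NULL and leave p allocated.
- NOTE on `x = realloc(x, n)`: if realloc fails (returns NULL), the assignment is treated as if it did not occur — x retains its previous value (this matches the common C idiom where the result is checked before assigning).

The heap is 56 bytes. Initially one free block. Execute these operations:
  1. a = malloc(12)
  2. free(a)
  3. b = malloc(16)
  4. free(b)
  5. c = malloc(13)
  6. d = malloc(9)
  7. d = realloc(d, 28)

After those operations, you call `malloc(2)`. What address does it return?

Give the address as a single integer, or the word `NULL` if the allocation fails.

Op 1: a = malloc(12) -> a = 0; heap: [0-11 ALLOC][12-55 FREE]
Op 2: free(a) -> (freed a); heap: [0-55 FREE]
Op 3: b = malloc(16) -> b = 0; heap: [0-15 ALLOC][16-55 FREE]
Op 4: free(b) -> (freed b); heap: [0-55 FREE]
Op 5: c = malloc(13) -> c = 0; heap: [0-12 ALLOC][13-55 FREE]
Op 6: d = malloc(9) -> d = 13; heap: [0-12 ALLOC][13-21 ALLOC][22-55 FREE]
Op 7: d = realloc(d, 28) -> d = 13; heap: [0-12 ALLOC][13-40 ALLOC][41-55 FREE]
malloc(2): first-fit scan over [0-12 ALLOC][13-40 ALLOC][41-55 FREE] -> 41

Answer: 41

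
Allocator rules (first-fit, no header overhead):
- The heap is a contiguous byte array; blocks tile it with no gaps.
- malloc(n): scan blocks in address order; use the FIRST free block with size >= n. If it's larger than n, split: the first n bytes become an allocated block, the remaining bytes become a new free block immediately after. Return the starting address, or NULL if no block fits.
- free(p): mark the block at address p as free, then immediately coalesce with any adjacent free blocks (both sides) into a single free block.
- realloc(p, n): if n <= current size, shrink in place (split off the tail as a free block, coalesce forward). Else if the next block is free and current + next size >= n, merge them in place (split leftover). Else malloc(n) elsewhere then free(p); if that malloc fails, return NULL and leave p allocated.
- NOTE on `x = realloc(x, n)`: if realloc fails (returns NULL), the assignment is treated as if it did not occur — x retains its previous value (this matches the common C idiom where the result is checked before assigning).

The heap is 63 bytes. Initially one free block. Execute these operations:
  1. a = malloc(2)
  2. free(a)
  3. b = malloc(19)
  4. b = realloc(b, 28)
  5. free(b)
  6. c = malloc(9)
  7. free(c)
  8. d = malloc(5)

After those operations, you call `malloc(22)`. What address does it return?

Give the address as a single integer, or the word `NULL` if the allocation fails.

Op 1: a = malloc(2) -> a = 0; heap: [0-1 ALLOC][2-62 FREE]
Op 2: free(a) -> (freed a); heap: [0-62 FREE]
Op 3: b = malloc(19) -> b = 0; heap: [0-18 ALLOC][19-62 FREE]
Op 4: b = realloc(b, 28) -> b = 0; heap: [0-27 ALLOC][28-62 FREE]
Op 5: free(b) -> (freed b); heap: [0-62 FREE]
Op 6: c = malloc(9) -> c = 0; heap: [0-8 ALLOC][9-62 FREE]
Op 7: free(c) -> (freed c); heap: [0-62 FREE]
Op 8: d = malloc(5) -> d = 0; heap: [0-4 ALLOC][5-62 FREE]
malloc(22): first-fit scan over [0-4 ALLOC][5-62 FREE] -> 5

Answer: 5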